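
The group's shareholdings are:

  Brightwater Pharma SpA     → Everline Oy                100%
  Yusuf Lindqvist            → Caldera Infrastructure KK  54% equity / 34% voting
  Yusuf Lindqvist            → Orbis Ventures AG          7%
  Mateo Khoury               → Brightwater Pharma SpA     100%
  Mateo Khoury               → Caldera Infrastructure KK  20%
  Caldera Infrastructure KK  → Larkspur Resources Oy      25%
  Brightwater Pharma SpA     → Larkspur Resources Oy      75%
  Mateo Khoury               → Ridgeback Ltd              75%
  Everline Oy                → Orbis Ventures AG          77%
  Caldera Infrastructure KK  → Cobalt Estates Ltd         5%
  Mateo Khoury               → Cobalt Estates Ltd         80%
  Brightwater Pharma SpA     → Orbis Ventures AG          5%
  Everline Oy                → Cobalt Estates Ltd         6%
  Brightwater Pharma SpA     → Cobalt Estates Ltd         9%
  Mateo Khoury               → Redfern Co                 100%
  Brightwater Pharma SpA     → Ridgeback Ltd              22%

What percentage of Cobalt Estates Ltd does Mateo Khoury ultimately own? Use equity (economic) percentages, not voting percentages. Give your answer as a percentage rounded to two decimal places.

Mateo reaches Cobalt along 4 paths.
Via Caldera: 20% × 5% = 1%.
Via Brightwater: 100% × 9% = 9%.
Direct stake: 80% = 80%.
Via Brightwater → Everline: 100% × 100% × 6% = 6%.
Total: 1% + 9% + 80% + 6% = 96%.
Rounded: 96.00%.

96.00%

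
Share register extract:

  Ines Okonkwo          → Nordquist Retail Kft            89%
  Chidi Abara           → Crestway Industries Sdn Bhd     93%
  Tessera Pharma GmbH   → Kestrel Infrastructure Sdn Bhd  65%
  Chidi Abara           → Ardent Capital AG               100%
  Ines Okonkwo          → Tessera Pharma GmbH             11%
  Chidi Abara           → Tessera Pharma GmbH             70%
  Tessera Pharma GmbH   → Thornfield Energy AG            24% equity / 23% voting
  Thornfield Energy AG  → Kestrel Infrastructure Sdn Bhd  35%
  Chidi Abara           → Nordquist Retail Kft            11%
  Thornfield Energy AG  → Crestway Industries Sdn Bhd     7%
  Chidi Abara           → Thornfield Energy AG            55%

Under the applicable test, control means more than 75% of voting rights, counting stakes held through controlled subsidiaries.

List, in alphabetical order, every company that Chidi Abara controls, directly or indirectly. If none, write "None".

Ardent Capital AG, Crestway Industries Sdn Bhd

Chidi holds 100% of Ardent, so Chidi controls Ardent.
Chidi holds 93% of Crestway, so Chidi controls Crestway.
No other company's threshold is met.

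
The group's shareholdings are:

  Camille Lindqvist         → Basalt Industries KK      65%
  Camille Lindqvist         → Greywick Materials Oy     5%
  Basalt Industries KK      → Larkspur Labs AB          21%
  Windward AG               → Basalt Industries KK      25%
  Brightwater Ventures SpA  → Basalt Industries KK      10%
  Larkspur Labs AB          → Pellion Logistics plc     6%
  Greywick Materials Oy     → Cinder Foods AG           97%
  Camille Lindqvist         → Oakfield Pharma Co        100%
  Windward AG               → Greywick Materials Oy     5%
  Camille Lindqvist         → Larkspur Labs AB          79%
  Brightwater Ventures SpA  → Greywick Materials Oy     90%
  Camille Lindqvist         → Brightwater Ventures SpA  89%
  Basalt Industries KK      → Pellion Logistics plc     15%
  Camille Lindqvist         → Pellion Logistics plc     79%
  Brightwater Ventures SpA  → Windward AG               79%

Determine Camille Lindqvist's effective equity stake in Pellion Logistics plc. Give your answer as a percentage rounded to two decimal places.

98.61%

Camille reaches Pellion along 8 paths.
Via Brightwater → Windward → Basalt: 89% × 79% × 25% × 15% = 2.636625%.
Via Brightwater → Basalt: 89% × 10% × 15% = 1.335%.
Via Basalt: 65% × 15% = 9.75%.
Via Larkspur: 79% × 6% = 4.74%.
Via Brightwater → Windward → Basalt → Larkspur: 89% × 79% × 25% × 21% × 6% = 0.2214765%.
Via Brightwater → Basalt → Larkspur: 89% × 10% × 21% × 6% = 0.11214%.
Via Basalt → Larkspur: 65% × 21% × 6% = 0.819%.
Direct stake: 79% = 79%.
Total: 2.636625% + 1.335% + 9.75% + 4.74% + 0.2214765% + 0.11214% + 0.819% + 79% = 98.6142415%.
Rounded: 98.61%.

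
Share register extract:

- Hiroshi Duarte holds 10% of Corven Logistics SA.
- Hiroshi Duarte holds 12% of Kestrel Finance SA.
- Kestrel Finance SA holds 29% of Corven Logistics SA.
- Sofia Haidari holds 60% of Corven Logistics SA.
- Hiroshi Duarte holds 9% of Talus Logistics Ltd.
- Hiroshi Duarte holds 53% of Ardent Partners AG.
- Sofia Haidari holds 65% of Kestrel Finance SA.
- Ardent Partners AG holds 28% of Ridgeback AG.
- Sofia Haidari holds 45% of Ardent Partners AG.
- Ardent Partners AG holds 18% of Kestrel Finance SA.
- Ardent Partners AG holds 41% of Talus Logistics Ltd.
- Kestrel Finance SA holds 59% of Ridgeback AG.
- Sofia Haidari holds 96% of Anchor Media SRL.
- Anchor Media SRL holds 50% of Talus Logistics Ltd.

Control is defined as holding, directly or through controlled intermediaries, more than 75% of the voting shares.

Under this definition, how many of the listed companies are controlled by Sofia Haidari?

Sofia holds 96% of Anchor, so Sofia controls Anchor.
No other company's threshold is met.
Sofia controls 1 company.

1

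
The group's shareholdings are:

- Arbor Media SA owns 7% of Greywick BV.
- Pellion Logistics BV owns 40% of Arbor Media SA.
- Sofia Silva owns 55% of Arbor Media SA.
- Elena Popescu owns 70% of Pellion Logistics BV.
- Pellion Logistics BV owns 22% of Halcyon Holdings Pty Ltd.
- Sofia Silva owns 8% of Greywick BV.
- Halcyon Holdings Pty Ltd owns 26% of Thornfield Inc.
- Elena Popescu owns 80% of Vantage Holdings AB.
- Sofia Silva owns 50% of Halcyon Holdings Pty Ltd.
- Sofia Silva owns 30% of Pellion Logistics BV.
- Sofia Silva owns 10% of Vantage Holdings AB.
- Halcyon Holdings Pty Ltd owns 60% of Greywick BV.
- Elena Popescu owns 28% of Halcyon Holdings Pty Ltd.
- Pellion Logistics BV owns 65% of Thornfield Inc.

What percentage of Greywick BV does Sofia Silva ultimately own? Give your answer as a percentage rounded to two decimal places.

46.65%

Sofia reaches Greywick along 5 paths.
Via Pellion → Halcyon: 30% × 22% × 60% = 3.96%.
Via Halcyon: 50% × 60% = 30%.
Via Pellion → Arbor: 30% × 40% × 7% = 0.84%.
Via Arbor: 55% × 7% = 3.85%.
Direct stake: 8% = 8%.
Total: 3.96% + 30% + 0.84% + 3.85% + 8% = 46.65%.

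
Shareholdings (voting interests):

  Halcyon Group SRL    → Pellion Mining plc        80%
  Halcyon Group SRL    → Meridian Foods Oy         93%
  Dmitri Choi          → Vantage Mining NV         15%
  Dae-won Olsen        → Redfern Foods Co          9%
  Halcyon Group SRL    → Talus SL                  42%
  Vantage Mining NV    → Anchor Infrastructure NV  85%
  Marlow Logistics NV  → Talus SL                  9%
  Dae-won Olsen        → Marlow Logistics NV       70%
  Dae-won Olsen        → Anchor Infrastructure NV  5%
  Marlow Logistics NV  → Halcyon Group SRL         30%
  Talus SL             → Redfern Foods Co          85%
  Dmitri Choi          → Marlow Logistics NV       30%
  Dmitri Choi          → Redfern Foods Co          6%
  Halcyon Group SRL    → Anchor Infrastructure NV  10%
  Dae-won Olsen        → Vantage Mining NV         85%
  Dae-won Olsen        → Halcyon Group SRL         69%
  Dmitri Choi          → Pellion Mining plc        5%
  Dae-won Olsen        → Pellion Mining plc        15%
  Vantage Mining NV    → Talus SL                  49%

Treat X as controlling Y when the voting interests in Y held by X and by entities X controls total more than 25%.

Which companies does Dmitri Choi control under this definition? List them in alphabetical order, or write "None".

Dmitri holds 30% of Marlow, so Dmitri controls Marlow.
Marlow holds 30% of Halcyon, so Dmitri controls Halcyon.
Halcyon and Dmitri together hold 80% + 5% = 85% of Pellion, so Dmitri controls Pellion.
Marlow and Halcyon together hold 9% + 42% = 51% of Talus, so Dmitri controls Talus.
Talus and Dmitri together hold 85% + 6% = 91% of Redfern, so Dmitri controls Redfern.
Halcyon holds 93% of Meridian, so Dmitri controls Meridian.
No other company's threshold is met.

Halcyon Group SRL, Marlow Logistics NV, Meridian Foods Oy, Pellion Mining plc, Redfern Foods Co, Talus SL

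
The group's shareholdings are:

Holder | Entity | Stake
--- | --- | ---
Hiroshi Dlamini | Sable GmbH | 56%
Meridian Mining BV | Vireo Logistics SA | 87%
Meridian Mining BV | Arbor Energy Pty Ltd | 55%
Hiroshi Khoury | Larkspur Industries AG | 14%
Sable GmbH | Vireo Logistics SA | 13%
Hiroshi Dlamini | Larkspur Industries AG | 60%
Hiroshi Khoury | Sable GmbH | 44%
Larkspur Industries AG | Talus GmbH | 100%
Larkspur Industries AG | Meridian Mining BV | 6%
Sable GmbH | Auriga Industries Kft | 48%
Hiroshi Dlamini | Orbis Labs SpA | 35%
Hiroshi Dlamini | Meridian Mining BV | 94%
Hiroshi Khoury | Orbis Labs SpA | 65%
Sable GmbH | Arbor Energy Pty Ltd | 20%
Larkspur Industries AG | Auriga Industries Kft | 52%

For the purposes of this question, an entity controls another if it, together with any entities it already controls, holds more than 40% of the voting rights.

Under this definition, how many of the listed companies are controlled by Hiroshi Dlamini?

7

Hiroshi Dlamini holds 60% of Larkspur, so Hiroshi Dlamini controls Larkspur.
Hiroshi Dlamini holds 56% of Sable, so Hiroshi Dlamini controls Sable.
Hiroshi Dlamini and Larkspur together hold 94% + 6% = 100% of Meridian, so Hiroshi Dlamini controls Meridian.
Sable and Meridian together hold 20% + 55% = 75% of Arbor, so Hiroshi Dlamini controls Arbor.
Sable and Meridian together hold 13% + 87% = 100% of Vireo, so Hiroshi Dlamini controls Vireo.
Larkspur and Sable together hold 52% + 48% = 100% of Auriga, so Hiroshi Dlamini controls Auriga.
Larkspur holds 100% of Talus, so Hiroshi Dlamini controls Talus.
No other company's threshold is met.
Hiroshi Dlamini controls 7 companies.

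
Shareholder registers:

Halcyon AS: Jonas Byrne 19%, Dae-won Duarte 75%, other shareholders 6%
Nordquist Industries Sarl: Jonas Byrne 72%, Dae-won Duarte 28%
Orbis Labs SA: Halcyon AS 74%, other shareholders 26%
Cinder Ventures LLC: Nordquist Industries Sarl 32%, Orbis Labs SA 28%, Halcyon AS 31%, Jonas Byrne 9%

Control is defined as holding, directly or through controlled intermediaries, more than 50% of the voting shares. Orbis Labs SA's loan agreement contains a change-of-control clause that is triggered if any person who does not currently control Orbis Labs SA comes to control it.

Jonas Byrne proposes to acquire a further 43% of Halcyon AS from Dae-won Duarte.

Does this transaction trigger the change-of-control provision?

The purchase adds only to Jonas's holdings (Dae-won's stake shrinks), so Jonas is the only person who could newly come to control Orbis.
Jonas holds 72% of Nordquist, so Jonas controls Nordquist.
Neither Jonas nor any entity Jonas controls holds any voting interest in Orbis.
So before the transaction, Jonas does not control Orbis.
After the purchase, Jonas's direct stake in Halcyon rises to 19% + 43% = 62%, and Dae-won's stake falls to 32%.
Jonas holds 62% of Halcyon, so Jonas controls Halcyon.
Halcyon holds 74% of Orbis, so Jonas controls Orbis.
Jonas did not control Orbis before and does after, so the clause is triggered.

Yes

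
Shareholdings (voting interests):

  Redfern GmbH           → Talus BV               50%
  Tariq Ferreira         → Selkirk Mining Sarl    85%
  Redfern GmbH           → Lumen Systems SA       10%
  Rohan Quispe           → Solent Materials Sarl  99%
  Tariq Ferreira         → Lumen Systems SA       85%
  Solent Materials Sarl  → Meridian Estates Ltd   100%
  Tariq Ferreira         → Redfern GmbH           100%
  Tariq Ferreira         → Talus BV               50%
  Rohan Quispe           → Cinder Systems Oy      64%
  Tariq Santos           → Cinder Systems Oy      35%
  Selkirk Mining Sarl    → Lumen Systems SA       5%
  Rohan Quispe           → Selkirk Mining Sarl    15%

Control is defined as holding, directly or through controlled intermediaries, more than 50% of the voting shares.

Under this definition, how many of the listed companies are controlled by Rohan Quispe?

3

Rohan holds 99% of Solent, so Rohan controls Solent.
Rohan holds 64% of Cinder, so Rohan controls Cinder.
Solent holds 100% of Meridian, so Rohan controls Meridian.
No other company's threshold is met.
Rohan controls 3 companies.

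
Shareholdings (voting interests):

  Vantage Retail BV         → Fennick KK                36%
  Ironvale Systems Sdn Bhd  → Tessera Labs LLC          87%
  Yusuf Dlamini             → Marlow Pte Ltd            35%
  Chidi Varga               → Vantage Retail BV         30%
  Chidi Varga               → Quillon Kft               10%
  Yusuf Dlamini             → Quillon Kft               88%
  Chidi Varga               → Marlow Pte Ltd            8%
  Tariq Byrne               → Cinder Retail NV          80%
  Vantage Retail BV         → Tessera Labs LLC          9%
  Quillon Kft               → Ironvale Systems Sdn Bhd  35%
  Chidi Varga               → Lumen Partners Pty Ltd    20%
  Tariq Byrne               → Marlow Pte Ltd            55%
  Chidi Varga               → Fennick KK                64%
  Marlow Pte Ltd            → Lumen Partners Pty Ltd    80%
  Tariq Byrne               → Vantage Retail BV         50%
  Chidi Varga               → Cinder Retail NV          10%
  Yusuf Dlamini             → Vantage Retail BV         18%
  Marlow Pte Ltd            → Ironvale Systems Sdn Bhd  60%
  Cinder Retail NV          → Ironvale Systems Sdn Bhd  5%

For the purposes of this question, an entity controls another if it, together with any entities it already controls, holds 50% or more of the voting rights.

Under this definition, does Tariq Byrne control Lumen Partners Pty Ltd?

Yes

Tariq holds 55% of Marlow, so Tariq controls Marlow.
Marlow holds 80% of Lumen, so Tariq controls Lumen.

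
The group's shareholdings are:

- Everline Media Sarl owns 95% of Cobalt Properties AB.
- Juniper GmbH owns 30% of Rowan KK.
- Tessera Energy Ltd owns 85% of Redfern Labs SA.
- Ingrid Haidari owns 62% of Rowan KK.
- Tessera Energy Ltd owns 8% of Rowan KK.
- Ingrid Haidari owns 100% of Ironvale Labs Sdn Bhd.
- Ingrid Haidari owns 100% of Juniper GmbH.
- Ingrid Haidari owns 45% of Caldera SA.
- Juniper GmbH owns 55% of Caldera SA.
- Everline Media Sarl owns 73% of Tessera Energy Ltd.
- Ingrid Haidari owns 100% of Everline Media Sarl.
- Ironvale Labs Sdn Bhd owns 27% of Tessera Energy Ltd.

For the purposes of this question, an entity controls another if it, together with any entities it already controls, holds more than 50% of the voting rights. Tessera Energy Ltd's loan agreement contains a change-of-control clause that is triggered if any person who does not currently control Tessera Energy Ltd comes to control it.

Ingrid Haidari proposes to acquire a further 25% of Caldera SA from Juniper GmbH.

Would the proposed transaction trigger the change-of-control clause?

No

The purchase adds only to Ingrid's holdings (Juniper's stake shrinks), so Ingrid is the only person who could newly come to control Tessera.
Ingrid holds 100% of Ironvale, so Ingrid controls Ironvale.
Ingrid holds 100% of Everline, so Ingrid controls Everline.
Everline and Ironvale together hold 73% + 27% = 100% of Tessera, so Ingrid controls Tessera.
So Ingrid already controls Tessera before the transaction.
After the purchase, Ingrid's direct stake in Caldera rises to 45% + 25% = 70%, and Juniper's stake falls to 30%.
Ingrid controlled Tessera already, so this is not a new person acquiring control; every other person's position is unchanged or reduced.
No new person acquires control, so the clause is not triggered.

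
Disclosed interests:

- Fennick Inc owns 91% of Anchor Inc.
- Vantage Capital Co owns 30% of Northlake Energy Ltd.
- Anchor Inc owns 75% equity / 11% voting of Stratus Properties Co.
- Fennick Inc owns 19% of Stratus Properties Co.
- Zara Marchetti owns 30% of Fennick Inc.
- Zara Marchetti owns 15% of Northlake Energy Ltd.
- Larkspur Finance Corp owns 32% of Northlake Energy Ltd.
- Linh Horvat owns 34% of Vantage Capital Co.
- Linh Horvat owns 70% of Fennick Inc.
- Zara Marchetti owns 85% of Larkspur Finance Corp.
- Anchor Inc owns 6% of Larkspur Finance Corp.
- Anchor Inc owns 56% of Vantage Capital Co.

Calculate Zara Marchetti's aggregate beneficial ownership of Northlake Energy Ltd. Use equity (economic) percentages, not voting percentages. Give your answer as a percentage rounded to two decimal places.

47.31%

Zara reaches Northlake along 4 paths.
Direct stake: 15% = 15%.
Via Fennick → Anchor → Vantage: 30% × 91% × 56% × 30% = 4.5864%.
Via Larkspur: 85% × 32% = 27.2%.
Via Fennick → Anchor → Larkspur: 30% × 91% × 6% × 32% = 0.52416%.
Total: 15% + 4.5864% + 27.2% + 0.52416% = 47.31056%.
Rounded: 47.31%.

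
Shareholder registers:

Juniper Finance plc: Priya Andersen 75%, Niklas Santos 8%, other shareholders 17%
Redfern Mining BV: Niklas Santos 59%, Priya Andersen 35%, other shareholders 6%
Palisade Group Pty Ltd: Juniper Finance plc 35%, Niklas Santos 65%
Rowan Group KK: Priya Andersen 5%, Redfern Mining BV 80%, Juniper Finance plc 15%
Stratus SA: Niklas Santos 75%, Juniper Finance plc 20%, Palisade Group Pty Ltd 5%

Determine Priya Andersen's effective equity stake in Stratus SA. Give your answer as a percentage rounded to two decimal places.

16.31%

Priya reaches Stratus along 2 paths.
Via Juniper: 75% × 20% = 15%.
Via Juniper → Palisade: 75% × 35% × 5% = 1.3125%.
Total: 15% + 1.3125% = 16.3125%.
Rounded: 16.31%.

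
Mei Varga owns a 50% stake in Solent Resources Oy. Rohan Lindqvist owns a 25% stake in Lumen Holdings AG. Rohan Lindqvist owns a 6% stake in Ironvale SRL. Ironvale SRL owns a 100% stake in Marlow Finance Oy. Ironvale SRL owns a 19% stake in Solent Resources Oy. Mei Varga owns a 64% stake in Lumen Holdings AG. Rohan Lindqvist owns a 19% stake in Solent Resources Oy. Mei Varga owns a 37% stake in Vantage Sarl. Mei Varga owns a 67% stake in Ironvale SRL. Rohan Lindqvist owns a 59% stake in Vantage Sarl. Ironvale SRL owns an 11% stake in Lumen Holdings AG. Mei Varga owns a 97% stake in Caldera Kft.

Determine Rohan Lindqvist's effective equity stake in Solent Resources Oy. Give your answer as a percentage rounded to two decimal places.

Rohan reaches Solent along 2 paths.
Direct stake: 19% = 19%.
Via Ironvale: 6% × 19% = 1.14%.
Total: 19% + 1.14% = 20.14%.

20.14%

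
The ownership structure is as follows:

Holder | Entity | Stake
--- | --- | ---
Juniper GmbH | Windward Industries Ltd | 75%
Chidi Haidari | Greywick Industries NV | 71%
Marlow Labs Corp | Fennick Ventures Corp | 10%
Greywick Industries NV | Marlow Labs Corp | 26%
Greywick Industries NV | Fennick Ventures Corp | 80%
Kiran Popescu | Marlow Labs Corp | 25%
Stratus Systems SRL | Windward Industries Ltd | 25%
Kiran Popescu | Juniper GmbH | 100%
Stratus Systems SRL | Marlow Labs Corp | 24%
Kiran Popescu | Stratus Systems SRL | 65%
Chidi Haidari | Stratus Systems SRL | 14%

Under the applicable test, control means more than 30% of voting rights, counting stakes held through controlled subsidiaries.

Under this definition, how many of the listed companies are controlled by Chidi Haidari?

2

Chidi holds 71% of Greywick, so Chidi controls Greywick.
Greywick holds 80% of Fennick, so Chidi controls Fennick.
No other company's threshold is met.
Chidi controls 2 companies.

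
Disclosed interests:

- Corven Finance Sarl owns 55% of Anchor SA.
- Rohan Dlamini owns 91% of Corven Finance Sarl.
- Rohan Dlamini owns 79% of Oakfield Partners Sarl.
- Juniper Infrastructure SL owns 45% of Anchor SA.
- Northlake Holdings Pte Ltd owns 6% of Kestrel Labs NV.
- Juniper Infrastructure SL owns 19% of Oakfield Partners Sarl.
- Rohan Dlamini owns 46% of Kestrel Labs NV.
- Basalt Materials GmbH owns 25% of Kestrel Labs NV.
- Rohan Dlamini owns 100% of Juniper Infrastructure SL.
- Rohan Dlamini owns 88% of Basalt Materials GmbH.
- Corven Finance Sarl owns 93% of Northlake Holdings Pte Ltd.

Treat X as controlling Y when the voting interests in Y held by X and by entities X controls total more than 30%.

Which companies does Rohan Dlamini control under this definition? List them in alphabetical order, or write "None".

Rohan holds 91% of Corven, so Rohan controls Corven.
Rohan holds 100% of Juniper, so Rohan controls Juniper.
Rohan holds 88% of Basalt, so Rohan controls Basalt.
Rohan and Juniper together hold 79% + 19% = 98% of Oakfield, so Rohan controls Oakfield.
Corven holds 93% of Northlake, so Rohan controls Northlake.
Juniper and Corven together hold 45% + 55% = 100% of Anchor, so Rohan controls Anchor.
Northlake and Rohan and Basalt together hold 6% + 46% + 25% = 77% of Kestrel, so Rohan controls Kestrel.

Anchor SA, Basalt Materials GmbH, Corven Finance Sarl, Juniper Infrastructure SL, Kestrel Labs NV, Northlake Holdings Pte Ltd, Oakfield Partners Sarl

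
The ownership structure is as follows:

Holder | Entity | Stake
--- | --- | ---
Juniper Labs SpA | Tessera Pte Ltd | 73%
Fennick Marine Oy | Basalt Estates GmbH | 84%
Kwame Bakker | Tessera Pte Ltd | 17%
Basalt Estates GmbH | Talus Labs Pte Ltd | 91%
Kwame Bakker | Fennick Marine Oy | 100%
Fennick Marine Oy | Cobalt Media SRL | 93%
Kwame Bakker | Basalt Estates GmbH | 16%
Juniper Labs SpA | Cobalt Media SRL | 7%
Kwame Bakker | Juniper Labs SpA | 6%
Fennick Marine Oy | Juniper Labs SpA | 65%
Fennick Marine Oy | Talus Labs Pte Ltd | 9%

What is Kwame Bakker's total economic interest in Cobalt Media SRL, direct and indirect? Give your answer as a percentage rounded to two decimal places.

Kwame reaches Cobalt along 3 paths.
Via Juniper: 6% × 7% = 0.42%.
Via Fennick → Juniper: 100% × 65% × 7% = 4.55%.
Via Fennick: 100% × 93% = 93%.
Total: 0.42% + 4.55% + 93% = 97.97%.

97.97%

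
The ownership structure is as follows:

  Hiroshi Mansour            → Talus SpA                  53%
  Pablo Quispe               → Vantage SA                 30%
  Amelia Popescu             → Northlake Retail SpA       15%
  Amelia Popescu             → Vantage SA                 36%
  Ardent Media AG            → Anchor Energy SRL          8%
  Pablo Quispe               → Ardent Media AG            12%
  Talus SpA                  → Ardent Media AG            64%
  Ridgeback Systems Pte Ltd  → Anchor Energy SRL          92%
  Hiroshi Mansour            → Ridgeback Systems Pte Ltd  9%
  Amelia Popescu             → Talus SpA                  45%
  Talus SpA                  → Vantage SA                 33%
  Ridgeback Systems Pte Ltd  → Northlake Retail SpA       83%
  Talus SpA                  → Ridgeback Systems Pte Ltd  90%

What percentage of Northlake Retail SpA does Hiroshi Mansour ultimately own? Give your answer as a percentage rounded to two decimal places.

Hiroshi reaches Northlake along 2 paths.
Via Talus → Ridgeback: 53% × 90% × 83% = 39.591%.
Via Ridgeback: 9% × 83% = 7.47%.
Total: 39.591% + 7.47% = 47.061%.
Rounded: 47.06%.

47.06%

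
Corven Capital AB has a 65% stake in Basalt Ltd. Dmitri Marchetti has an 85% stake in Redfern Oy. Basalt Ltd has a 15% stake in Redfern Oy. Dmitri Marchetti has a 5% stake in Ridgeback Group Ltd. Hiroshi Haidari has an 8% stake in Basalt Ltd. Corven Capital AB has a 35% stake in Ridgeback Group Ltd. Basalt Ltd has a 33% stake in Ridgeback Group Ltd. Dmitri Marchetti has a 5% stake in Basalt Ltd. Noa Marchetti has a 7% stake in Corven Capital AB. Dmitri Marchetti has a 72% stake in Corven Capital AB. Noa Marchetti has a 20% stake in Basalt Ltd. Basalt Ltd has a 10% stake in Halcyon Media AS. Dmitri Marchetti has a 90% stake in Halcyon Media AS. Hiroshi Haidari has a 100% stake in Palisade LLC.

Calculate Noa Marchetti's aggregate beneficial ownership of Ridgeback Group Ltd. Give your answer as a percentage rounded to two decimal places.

Noa reaches Ridgeback along 3 paths.
Via Corven: 7% × 35% = 2.45%.
Via Basalt: 20% × 33% = 6.6%.
Via Corven → Basalt: 7% × 65% × 33% = 1.5015%.
Total: 2.45% + 6.6% + 1.5015% = 10.5515%.
Rounded: 10.55%.

10.55%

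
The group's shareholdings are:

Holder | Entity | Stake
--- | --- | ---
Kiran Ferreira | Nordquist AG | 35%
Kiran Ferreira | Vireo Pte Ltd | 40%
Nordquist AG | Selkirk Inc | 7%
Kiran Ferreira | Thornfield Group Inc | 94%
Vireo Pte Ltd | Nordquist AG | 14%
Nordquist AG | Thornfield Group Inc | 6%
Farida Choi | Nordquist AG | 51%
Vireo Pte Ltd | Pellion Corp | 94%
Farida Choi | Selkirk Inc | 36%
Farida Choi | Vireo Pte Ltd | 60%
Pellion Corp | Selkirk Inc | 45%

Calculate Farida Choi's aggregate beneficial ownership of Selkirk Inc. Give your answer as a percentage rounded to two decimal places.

65.54%

Farida reaches Selkirk along 4 paths.
Via Nordquist: 51% × 7% = 3.57%.
Via Vireo → Nordquist: 60% × 14% × 7% = 0.588%.
Via Vireo → Pellion: 60% × 94% × 45% = 25.38%.
Direct stake: 36% = 36%.
Total: 3.57% + 0.588% + 25.38% + 36% = 65.538%.
Rounded: 65.54%.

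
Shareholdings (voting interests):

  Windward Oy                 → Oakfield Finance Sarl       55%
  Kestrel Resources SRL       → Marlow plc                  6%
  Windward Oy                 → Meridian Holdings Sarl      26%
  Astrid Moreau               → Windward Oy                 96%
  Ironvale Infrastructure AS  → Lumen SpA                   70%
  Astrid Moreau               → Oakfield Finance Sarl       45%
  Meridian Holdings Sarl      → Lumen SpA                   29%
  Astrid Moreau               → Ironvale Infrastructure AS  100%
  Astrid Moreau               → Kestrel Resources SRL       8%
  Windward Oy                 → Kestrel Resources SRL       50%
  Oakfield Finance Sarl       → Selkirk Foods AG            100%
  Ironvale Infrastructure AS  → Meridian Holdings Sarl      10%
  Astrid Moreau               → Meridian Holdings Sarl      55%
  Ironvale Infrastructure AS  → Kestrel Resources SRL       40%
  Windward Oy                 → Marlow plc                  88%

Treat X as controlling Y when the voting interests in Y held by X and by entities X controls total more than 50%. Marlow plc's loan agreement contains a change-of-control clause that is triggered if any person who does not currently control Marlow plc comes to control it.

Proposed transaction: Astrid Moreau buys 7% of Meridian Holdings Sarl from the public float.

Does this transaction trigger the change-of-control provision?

No

The purchase changes only Astrid's holdings, so Astrid is the only person who could newly come to control Marlow.
Astrid holds 96% of Windward, so Astrid controls Windward.
Astrid holds 100% of Ironvale, so Astrid controls Ironvale.
Windward and Ironvale and Astrid together hold 50% + 40% + 8% = 98% of Kestrel, so Astrid controls Kestrel.
Kestrel and Windward together hold 6% + 88% = 94% of Marlow, so Astrid controls Marlow.
So Astrid already controls Marlow before the transaction.
After the purchase, Astrid's direct stake in Meridian rises to 55% + 7% = 62%.
Astrid controlled Marlow already, so this is not a new person acquiring control; every other person's position is unchanged or reduced.
No new person acquires control, so the clause is not triggered.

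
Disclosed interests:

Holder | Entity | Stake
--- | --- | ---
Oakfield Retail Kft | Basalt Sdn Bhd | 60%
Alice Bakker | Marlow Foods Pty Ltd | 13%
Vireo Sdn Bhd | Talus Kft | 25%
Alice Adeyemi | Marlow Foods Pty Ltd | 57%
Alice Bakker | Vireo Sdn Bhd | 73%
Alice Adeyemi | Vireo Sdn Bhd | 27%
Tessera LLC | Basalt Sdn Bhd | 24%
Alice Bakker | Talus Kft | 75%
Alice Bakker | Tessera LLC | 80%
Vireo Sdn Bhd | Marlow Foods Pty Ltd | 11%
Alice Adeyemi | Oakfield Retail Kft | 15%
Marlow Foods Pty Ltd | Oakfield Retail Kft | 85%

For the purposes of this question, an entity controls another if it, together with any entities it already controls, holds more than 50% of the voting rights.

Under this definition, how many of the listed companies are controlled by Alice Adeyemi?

3

Alice Adeyemi holds 57% of Marlow, so Alice Adeyemi controls Marlow.
Marlow and Alice Adeyemi together hold 85% + 15% = 100% of Oakfield, so Alice Adeyemi controls Oakfield.
Oakfield holds 60% of Basalt, so Alice Adeyemi controls Basalt.
No other company's threshold is met.
Alice Adeyemi controls 3 companies.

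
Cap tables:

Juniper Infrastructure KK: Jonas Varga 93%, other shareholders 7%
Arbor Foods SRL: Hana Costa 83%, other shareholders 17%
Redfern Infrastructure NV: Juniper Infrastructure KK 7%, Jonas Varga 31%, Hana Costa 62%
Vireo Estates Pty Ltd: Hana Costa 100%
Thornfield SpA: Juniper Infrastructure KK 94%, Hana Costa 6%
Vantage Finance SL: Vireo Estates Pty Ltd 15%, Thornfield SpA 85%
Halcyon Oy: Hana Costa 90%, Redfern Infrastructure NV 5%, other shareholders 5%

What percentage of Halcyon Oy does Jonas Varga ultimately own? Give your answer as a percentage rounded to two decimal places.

1.88%

Jonas reaches Halcyon along 2 paths.
Via Juniper → Redfern: 93% × 7% × 5% = 0.3255%.
Via Redfern: 31% × 5% = 1.55%.
Total: 0.3255% + 1.55% = 1.8755%.
Rounded: 1.88%.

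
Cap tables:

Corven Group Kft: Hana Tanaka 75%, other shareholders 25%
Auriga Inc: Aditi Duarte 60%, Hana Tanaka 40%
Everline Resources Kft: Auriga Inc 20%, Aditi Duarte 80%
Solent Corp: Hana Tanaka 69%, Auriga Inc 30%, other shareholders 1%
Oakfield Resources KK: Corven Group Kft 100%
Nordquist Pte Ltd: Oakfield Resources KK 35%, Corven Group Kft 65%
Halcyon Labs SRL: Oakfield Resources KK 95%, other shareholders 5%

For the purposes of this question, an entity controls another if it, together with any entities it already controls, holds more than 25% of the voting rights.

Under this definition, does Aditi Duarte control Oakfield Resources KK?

Aditi holds 60% of Auriga, so Aditi controls Auriga.
Auriga and Aditi together hold 20% + 80% = 100% of Everline, so Aditi controls Everline.
Auriga holds 30% of Solent, so Aditi controls Solent.
Neither Aditi nor any entity Aditi controls holds any voting interest in Oakfield.
So Aditi does not control Oakfield.

No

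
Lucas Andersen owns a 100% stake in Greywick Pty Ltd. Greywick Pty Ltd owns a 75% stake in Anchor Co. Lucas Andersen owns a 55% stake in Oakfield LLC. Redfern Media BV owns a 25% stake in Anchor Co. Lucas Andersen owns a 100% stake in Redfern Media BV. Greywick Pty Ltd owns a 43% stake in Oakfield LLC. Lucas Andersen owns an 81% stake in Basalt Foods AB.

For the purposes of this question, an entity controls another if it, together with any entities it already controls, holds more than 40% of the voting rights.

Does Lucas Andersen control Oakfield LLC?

Yes

Lucas holds 100% of Greywick, so Lucas controls Greywick.
Greywick and Lucas together hold 43% + 55% = 98% of Oakfield, so Lucas controls Oakfield.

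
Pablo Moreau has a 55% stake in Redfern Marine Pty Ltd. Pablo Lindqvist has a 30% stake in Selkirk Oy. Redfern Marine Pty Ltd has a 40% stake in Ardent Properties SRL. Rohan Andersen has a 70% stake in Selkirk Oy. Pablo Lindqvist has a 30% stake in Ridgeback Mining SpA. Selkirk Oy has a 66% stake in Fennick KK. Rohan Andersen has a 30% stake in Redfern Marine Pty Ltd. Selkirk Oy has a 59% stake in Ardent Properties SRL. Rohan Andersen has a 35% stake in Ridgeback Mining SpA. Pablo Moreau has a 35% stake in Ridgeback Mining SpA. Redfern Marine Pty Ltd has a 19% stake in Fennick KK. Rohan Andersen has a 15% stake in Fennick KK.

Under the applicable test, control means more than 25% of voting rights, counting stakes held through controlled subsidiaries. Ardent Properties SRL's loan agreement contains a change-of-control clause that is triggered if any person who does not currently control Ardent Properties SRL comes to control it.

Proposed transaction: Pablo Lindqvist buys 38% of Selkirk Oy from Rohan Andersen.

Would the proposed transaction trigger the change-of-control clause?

The purchase adds only to Pablo Lindqvist's holdings (Rohan's stake shrinks), so Pablo Lindqvist is the only person who could newly come to control Ardent.
Pablo Lindqvist holds 30% of Selkirk, so Pablo Lindqvist controls Selkirk.
Selkirk holds 59% of Ardent, so Pablo Lindqvist controls Ardent.
So Pablo Lindqvist already controls Ardent before the transaction.
After the purchase, Pablo Lindqvist's direct stake in Selkirk rises to 30% + 38% = 68%, and Rohan's stake falls to 32%.
Pablo Lindqvist controlled Ardent already, so this is not a new person acquiring control; every other person's position is unchanged or reduced.
No new person acquires control, so the clause is not triggered.

No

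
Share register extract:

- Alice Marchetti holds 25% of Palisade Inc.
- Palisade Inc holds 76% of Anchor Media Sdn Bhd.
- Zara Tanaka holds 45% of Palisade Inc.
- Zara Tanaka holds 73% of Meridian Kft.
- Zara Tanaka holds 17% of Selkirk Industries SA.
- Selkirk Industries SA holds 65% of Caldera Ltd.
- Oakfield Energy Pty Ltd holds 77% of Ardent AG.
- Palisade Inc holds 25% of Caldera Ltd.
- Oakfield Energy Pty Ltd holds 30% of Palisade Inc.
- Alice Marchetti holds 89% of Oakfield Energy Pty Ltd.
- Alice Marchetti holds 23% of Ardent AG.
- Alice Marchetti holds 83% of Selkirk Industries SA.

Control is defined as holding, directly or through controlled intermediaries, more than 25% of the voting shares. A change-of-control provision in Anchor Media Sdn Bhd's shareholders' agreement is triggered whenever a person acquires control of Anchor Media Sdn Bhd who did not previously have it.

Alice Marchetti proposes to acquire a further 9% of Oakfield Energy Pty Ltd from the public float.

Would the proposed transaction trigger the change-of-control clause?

The purchase changes only Alice's holdings, so Alice is the only person who could newly come to control Anchor.
Alice holds 89% of Oakfield, so Alice controls Oakfield.
Oakfield and Alice together hold 30% + 25% = 55% of Palisade, so Alice controls Palisade.
Palisade holds 76% of Anchor, so Alice controls Anchor.
So Alice already controls Anchor before the transaction.
After the purchase, Alice's direct stake in Oakfield rises to 89% + 9% = 98%.
Alice controlled Anchor already, so this is not a new person acquiring control; every other person's position is unchanged or reduced.
No new person acquires control, so the clause is not triggered.

No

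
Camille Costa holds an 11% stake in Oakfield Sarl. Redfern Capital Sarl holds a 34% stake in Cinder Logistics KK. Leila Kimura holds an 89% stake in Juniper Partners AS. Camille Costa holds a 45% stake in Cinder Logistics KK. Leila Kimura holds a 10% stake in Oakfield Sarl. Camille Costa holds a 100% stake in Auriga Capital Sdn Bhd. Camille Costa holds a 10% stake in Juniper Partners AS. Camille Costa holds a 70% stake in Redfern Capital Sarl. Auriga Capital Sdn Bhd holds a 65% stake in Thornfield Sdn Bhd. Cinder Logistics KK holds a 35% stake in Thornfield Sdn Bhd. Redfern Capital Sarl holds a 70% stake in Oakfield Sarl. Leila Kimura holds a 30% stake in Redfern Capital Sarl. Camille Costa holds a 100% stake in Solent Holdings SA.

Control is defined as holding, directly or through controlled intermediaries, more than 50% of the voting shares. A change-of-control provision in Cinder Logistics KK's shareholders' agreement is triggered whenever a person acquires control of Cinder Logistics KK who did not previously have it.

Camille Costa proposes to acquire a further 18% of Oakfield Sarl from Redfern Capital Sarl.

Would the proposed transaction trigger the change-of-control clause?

No

The purchase adds only to Camille's holdings (Redfern's stake shrinks), so Camille is the only person who could newly come to control Cinder.
Camille holds 70% of Redfern, so Camille controls Redfern.
Camille and Redfern together hold 45% + 34% = 79% of Cinder, so Camille controls Cinder.
So Camille already controls Cinder before the transaction.
After the purchase, Camille's direct stake in Oakfield rises to 11% + 18% = 29%, and Redfern's stake falls to 52%.
Camille controlled Cinder already, so this is not a new person acquiring control; every other person's position is unchanged or reduced.
No new person acquires control, so the clause is not triggered.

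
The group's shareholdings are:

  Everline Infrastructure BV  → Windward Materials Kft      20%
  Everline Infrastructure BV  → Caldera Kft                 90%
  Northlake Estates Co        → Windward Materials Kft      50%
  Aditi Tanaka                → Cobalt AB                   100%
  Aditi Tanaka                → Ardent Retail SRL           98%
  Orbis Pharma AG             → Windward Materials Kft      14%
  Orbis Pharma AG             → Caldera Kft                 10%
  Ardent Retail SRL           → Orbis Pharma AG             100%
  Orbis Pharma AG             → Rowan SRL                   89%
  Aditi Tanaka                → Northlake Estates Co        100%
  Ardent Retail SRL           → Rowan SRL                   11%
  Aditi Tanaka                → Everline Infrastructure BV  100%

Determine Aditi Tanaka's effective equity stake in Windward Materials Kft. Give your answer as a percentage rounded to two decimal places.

83.72%

Aditi reaches Windward along 3 paths.
Via Northlake: 100% × 50% = 50%.
Via Everline: 100% × 20% = 20%.
Via Ardent → Orbis: 98% × 100% × 14% = 13.72%.
Total: 50% + 20% + 13.72% = 83.72%.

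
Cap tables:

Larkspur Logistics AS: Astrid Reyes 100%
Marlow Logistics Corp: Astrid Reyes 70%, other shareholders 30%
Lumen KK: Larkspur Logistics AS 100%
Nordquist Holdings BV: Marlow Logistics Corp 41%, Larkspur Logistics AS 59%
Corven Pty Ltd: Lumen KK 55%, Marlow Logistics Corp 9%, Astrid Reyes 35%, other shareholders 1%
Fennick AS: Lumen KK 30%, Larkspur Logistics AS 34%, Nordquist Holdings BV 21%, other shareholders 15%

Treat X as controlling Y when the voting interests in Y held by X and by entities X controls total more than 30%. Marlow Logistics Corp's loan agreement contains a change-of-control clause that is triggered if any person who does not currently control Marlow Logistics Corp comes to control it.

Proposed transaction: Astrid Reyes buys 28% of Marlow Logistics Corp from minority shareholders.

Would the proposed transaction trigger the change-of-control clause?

The purchase changes only Astrid's holdings, so Astrid is the only person who could newly come to control Marlow.
Astrid holds 70% of Marlow, so Astrid controls Marlow.
So Astrid already controls Marlow before the transaction.
After the purchase, Astrid's direct stake in Marlow rises to 70% + 28% = 98%.
Astrid controlled Marlow already, so this is not a new person acquiring control; every other person's position is unchanged or reduced.
No new person acquires control, so the clause is not triggered.

No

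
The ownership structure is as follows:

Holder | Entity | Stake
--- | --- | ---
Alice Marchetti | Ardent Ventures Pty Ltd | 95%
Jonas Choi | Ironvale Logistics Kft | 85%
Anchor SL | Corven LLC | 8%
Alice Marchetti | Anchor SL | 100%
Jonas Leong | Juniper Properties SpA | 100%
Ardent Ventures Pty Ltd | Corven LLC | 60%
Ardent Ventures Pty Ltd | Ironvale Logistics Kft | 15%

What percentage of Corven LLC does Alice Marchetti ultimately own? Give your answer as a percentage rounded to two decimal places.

Alice reaches Corven along 2 paths.
Via Anchor: 100% × 8% = 8%.
Via Ardent: 95% × 60% = 57%.
Total: 8% + 57% = 65%.
Rounded: 65.00%.

65.00%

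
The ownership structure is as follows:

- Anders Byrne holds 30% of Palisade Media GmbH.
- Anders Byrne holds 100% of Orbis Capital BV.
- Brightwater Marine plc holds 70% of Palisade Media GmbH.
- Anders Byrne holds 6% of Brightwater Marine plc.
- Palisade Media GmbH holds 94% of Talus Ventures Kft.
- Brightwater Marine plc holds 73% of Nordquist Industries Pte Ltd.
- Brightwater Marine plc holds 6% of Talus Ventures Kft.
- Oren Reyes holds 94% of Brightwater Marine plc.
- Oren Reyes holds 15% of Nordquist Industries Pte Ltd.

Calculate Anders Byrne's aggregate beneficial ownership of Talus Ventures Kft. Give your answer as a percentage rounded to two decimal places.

32.51%

Anders reaches Talus along 3 paths.
Via Brightwater: 6% × 6% = 0.36%.
Via Palisade: 30% × 94% = 28.2%.
Via Brightwater → Palisade: 6% × 70% × 94% = 3.948%.
Total: 0.36% + 28.2% + 3.948% = 32.508%.
Rounded: 32.51%.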